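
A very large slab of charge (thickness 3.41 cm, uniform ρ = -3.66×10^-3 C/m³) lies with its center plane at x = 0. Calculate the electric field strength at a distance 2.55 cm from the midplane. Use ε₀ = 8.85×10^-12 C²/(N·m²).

The point |x| = 2.55 cm lies outside the slab (half-thickness 0.01705 m). A symmetric pillbox spanning the full slab encloses Q_enc = ρ·d·A.
Flux = 2EA ⇒ E = |ρ|d/(2ε₀), independent of distance outside.
E = (3.66×10^-3)(0.0341)/(2·8.85×10^-12) = 7.05e6 N/C.

|E| ≈ 7.05e6 N/C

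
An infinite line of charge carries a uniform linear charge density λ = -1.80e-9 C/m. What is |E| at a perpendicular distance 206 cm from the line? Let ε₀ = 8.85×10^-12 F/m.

By cylindrical symmetry E is radial; use a coaxial Gaussian cylinder of radius 206 cm and length L.
Q_enc = λL, so λ_enc = -1.80×10^-9 C/m.
By Gauss's law (flux through the curved wall only), E·2πrL = λ_enc L/ε₀.
E = |λ_enc|/(2πε₀r) = (1.80e-9)/(2π·8.85×10^-12·2.06) = 15.7 N/C.

E = 15.7 N/C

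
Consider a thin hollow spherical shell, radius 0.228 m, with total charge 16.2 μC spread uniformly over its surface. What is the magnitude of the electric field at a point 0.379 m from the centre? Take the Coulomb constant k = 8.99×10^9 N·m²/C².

E = 1.01×10^6 N/C

Symmetry ⇒ E = E(r) r̂. Gaussian sphere of radius r = 0.379 m (r > 0.228 m).
The entire shell is enclosed: Q_enc = 1.62×10^-5 C.
By Gauss's law, ∮E·dA = E·4πr² = Q_enc/ε₀.
E = k|Q_enc|/r² = (8.99×10^9)(1.62×10^-5)/(0.379)² = 1.01×10^6 N/C.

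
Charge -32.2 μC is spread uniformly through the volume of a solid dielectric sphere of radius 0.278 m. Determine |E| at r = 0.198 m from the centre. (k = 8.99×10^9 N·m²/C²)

E ≈ 2.67×10^6 V/m

Symmetry ⇒ E = E(r) r̂. Gaussian sphere of radius r = 0.198 m (r < R).
Only the charge within r is enclosed: Q_enc = Q·(r/R)³ = (-32.2 μC)·(0.198 m/0.278 m)³ = -1.163e-5 C.
By Gauss's law, ∮E·dA = E·4πr² = Q_enc/ε₀.
E = k|Q_enc|/r² = (8.99×10^9)(1.163×10^-5)/(0.198)² = 2.67×10^6 N/C.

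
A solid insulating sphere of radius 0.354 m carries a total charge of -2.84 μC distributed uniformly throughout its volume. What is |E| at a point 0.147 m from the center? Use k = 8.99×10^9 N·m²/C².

|E| = 8.46×10^4 N/C

Take a concentric spherical Gaussian surface of radius r = 0.147 m (r < R).
Only the charge within r is enclosed: Q_enc = Q·(r/R)³ = (-2.84 μC)·(0.147 m/0.354 m)³ = -2.034e-7 C.
Since E is radial and uniform over the Gaussian sphere, Φ = E·4πr² = Q_enc/ε₀.
E = k|Q_enc|/r² = (8.99×10^9)(2.034×10^-7)/(0.147)² = 8.46×10^4 N/C.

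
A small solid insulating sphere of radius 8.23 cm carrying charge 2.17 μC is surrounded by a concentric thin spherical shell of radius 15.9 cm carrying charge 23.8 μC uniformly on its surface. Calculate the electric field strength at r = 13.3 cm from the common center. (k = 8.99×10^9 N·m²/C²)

Symmetry ⇒ E = E(r) r̂. Gaussian sphere of radius r = 13.3 cm (between the bodies, 8.23 cm < r < 15.9 cm).
Only the inner charge is enclosed; the outer shell contributes nothing inside itself. Q_enc = 2.17 μC = 2.17×10^-6 C.
By Gauss's law, ∮E·dA = E·4πr² = Q_enc/ε₀.
E = k|Q_enc|/r² = (8.99×10^9)(2.17×10^-6)/(0.133)² = 1.10×10^6 N/C.

1.10e6 N/C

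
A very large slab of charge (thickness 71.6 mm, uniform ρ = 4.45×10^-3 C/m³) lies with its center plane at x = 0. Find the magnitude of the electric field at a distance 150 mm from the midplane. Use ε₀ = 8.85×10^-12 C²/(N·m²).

E = 1.80×10^7 V/m

The point |x| = 150 mm lies outside the slab (half-thickness 0.0358 m). A symmetric pillbox spanning the full slab encloses Q_enc = ρ·d·A.
Flux = 2EA ⇒ E = |ρ|d/(2ε₀), independent of distance outside.
E = (4.45e-3)(0.0716)/(2·8.85×10^-12) = 1.80×10^7 N/C.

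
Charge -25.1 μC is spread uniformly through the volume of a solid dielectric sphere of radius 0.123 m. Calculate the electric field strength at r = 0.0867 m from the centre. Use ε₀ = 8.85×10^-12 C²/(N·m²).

Take a concentric spherical Gaussian surface of radius r = 0.0867 m (r < R).
Only the charge within r is enclosed: Q_enc = Q·(r/R)³ = (-25.1 μC)·(0.0867 m/0.123 m)³ = -8.791×10^-6 C.
By Gauss's law, ∮E·dA = E·4πr² = Q_enc/ε₀.
E = |Q_enc|/(4πε₀r²) = (8.791×10^-6)/(4π·8.85×10^-12·(0.0867)²) = 1.05×10^7 N/C.

|E| ≈ 1.05×10^7 N/C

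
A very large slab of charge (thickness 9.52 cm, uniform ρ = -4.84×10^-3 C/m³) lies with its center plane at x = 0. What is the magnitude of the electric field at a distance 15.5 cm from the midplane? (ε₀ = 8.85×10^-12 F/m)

The point |x| = 15.5 cm lies outside the slab (half-thickness 0.0476 m). A symmetric pillbox spanning the full slab encloses Q_enc = ρ·d·A.
Flux = 2EA ⇒ E = |ρ|d/(2ε₀), independent of distance outside.
E = (4.84×10^-3)(0.0952)/(2·8.85×10^-12) = 2.60×10^7 N/C.

E = 2.60e7 N/C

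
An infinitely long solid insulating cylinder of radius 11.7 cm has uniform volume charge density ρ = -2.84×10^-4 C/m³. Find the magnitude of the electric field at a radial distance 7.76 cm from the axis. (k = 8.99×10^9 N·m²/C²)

Coaxial Gaussian cylinder, radius r = 7.76 cm, length L (r < R).
Charge inside radius r per length L is ρ·πr²·L, so λ_enc = ρπr² = -5.373e-6 C/m.
Applying ∮E·dA = Q_enc/ε₀ with the end caps contributing no flux:
E = 2k|λ_enc|/r = 2(8.99×10^9)(5.373×10^-6)/(0.0776) = 1.24×10^6 N/C.

1.24×10^6 N/C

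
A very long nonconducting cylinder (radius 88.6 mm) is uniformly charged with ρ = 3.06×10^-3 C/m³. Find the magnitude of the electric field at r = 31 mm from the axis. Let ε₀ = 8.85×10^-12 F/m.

By cylindrical symmetry E is radial; use a coaxial Gaussian cylinder of radius 31 mm and length L (r < R).
Enclosed charge per unit length: λ_enc = ρ·πr² = (3.06×10^-3)π(0.031)² = 9.238e-6 C/m.
By Gauss's law (flux through the curved wall only), E·2πrL = λ_enc L/ε₀.
E = |λ_enc|/(2πε₀r) = (9.238×10^-6)/(2π·8.85×10^-12·0.031) = 5.36e6 N/C.

5.36×10^6 V/m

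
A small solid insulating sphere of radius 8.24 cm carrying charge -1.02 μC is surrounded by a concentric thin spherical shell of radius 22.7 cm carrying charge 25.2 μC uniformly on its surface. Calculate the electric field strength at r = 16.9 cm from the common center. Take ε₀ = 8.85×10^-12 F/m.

|E| ≈ 3.21×10^5 V/m

By spherical symmetry E is radial; choose a Gaussian sphere of radius r = 16.9 cm (between the bodies, 8.24 cm < r < 22.7 cm).
Only the inner charge is enclosed; the outer shell contributes nothing inside itself. Q_enc = -1.02 μC = -1.02e-6 C.
Since E is radial and uniform over the Gaussian sphere, Φ = E·4πr² = Q_enc/ε₀.
E = |Q_enc|/(4πε₀r²) = (1.02e-6)/(4π·8.85×10^-12·(0.169)²) = 3.21×10^5 N/C.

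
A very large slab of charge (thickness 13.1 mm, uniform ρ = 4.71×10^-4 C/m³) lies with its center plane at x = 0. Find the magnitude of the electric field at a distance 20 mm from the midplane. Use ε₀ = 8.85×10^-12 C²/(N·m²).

The point |x| = 20 mm lies outside the slab (half-thickness 0.00655 m). A symmetric pillbox spanning the full slab encloses Q_enc = ρ·d·A.
Flux = 2EA ⇒ E = |ρ|d/(2ε₀), independent of distance outside.
E = (4.71×10^-4)(0.0131)/(2·8.85×10^-12) = 3.49e5 N/C.

|E| ≈ 3.49×10^5 N/C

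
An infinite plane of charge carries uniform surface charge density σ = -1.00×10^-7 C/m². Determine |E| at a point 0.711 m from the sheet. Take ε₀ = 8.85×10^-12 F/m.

E ≈ 5.65×10^3 V/m

Choose a cylindrical pillbox piercing the sheet, end faces (area A) parallel to it.
Flux Φ = 2EA and Q_enc = σA, so 2EA = σA/ε₀ ⇒ E = |σ|/(2ε₀), independent of distance.
E = |σ|/(2ε₀) = (1.00e-7)/(2·8.85×10^-12) = 5.65×10^3 N/C.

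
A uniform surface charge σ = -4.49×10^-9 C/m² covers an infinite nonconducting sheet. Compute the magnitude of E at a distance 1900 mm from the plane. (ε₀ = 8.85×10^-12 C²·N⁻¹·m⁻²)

|E| = 254 V/m

Choose a cylindrical pillbox piercing the sheet, end faces (area A) parallel to it.
Flux Φ = 2EA and Q_enc = σA, so 2EA = σA/ε₀ ⇒ E = |σ|/(2ε₀), independent of distance.
E = |σ|/(2ε₀) = (4.49×10^-9)/(2·8.85×10^-12) = 254 N/C.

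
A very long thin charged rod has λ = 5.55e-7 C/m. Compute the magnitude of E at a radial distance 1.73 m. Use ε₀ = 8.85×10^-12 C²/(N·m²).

|E| = 5.77e3 N/C

By cylindrical symmetry E is radial; use a coaxial Gaussian cylinder of radius 1.73 m and length L.
Q_enc = λL, so λ_enc = 5.55×10^-7 C/m.
Gauss's law: E·2πrL = λ_enc L/ε₀.
E = |λ_enc|/(2πε₀r) = (5.55×10^-7)/(2π·8.85×10^-12·1.73) = 5.77×10^3 N/C.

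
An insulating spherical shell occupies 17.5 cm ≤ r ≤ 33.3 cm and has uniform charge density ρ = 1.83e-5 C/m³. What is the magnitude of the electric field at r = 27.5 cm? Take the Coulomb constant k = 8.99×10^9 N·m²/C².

E = 1.41×10^5 V/m

Symmetry ⇒ E = E(r) r̂. Gaussian sphere of radius r = 27.5 cm (within the shell material, 17.5 cm < r < 33.3 cm).
Enclosed charge is the volume from a to r: Q_enc = (4π/3)ρ(r³ − a³) = 1.183×10^-6 C.
By Gauss's law, ∮E·dA = E·4πr² = Q_enc/ε₀.
E = k|Q_enc|/r² = (8.99×10^9)(1.183×10^-6)/(0.275)² = 1.41×10^5 N/C.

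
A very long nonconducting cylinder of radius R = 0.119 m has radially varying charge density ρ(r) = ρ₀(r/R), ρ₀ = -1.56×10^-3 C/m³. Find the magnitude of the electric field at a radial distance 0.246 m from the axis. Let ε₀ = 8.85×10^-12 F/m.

E ≈ 3.38×10^6 V/m

By cylindrical symmetry E is radial; use a coaxial Gaussian cylinder of radius 0.246 m and length L (r > R, full charge per length enclosed).
λ_enc = 2π ∫₀^R ρ₀(r'/R)^1 r' dr' = 2πρ₀R²/3 = -4.627×10^-5 C/m.
Gauss's law: E·2πrL = λ_enc L/ε₀.
E = |λ_enc|/(2πε₀r) = (4.627×10^-5)/(2π·8.85×10^-12·0.246) = 3.38e6 N/C.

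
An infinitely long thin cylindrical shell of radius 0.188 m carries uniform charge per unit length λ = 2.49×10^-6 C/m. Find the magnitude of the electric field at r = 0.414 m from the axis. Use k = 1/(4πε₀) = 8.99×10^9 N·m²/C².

E ≈ 1.08e5 N/C

By cylindrical symmetry E is radial; use a coaxial Gaussian cylinder of radius 0.414 m and length L (r > 0.188 m).
The full line charge is enclosed: λ_enc = 2.49×10^-6 C/m.
By Gauss's law (flux through the curved wall only), E·2πrL = λ_enc L/ε₀.
E = 2k|λ_enc|/r = 2(8.99×10^9)(2.49×10^-6)/(0.414) = 1.08×10^5 N/C.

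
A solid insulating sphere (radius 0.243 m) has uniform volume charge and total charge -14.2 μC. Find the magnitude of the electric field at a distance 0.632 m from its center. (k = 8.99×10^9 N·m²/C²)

Take a concentric spherical Gaussian surface of radius r = 0.632 m (r > R, so the entire charge is enclosed).
Q_enc = -14.2 μC = -1.42×10^-5 C.
Since E is radial and uniform over the Gaussian sphere, Φ = E·4πr² = Q_enc/ε₀.
E = k|Q_enc|/r² = (8.99×10^9)(1.42×10^-5)/(0.632)² = 3.20e5 N/C.

E = 3.20×10^5 N/C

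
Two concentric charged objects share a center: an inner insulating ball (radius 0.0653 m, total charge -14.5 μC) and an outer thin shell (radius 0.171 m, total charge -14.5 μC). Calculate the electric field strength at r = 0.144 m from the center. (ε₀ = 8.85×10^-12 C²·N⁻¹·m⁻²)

By spherical symmetry E is radial; choose a Gaussian sphere of radius r = 0.144 m (between the bodies, 0.0653 m < r < 0.171 m).
Only the inner charge is enclosed; the outer shell contributes nothing inside itself. Q_enc = -14.5 μC = -1.45×10^-5 C.
Since E is radial and uniform over the Gaussian sphere, Φ = E·4πr² = Q_enc/ε₀.
E = |Q_enc|/(4πε₀r²) = (1.45×10^-5)/(4π·8.85×10^-12·(0.144)²) = 6.29×10^6 N/C.

E ≈ 6.29e6 N/C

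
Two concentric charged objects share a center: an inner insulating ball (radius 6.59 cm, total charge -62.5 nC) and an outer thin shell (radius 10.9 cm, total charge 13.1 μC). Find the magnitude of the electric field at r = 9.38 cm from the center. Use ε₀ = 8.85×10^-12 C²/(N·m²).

Take a concentric spherical Gaussian surface of radius r = 9.38 cm (between the bodies, 6.59 cm < r < 10.9 cm).
The shell at 10.9 cm lies outside the Gaussian surface, so Q_enc = -62.5 nC = -6.25e-8 C.
Applying ∮E·dA = Q_enc/ε₀ with Φ = E(4πr²):
E = |Q_enc|/(4πε₀r²) = (6.25×10^-8)/(4π·8.85×10^-12·(0.0938)²) = 6.39×10^4 N/C.

E = 6.39×10^4 N/C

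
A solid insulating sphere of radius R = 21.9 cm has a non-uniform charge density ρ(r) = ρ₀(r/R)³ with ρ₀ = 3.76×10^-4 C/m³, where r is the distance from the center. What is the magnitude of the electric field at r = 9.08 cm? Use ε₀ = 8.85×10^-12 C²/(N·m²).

E = 4.58e4 V/m

By spherical symmetry E is radial; choose a Gaussian sphere of radius r = 9.08 cm (r < R).
Integrate the density: Q_enc = 4π ∫₀^r ρ₀(r'/R)^3 r'² dr' = 4πρ₀ r^6/(6·R³) = 4.202×10^-8 C.
Applying ∮E·dA = Q_enc/ε₀ with Φ = E(4πr²):
E = |Q_enc|/(4πε₀r²) = (4.202e-8)/(4π·8.85×10^-12·(0.0908)²) = 4.58×10^4 N/C.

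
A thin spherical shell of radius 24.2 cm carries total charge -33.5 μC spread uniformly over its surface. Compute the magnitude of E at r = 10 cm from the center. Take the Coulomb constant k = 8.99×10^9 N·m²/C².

|E| = 0 N/C

Take a concentric spherical Gaussian surface of radius r = 10 cm (inside the shell, r < 24.2 cm).
All the charge is outside the Gaussian surface: Q_enc = 0, hence E = 0 everywhere inside the shell.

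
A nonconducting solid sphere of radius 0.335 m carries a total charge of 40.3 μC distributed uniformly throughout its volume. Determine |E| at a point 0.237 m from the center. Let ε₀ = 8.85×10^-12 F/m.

E ≈ 2.28×10^6 N/C

Symmetry ⇒ E = E(r) r̂. Gaussian sphere of radius r = 0.237 m (r < R).
For a uniform sphere the enclosed fraction is (r/R)³, so Q_enc = (40.3 μC)(0.237/0.335)³ = 1.427e-5 C.
Since E is radial and uniform over the Gaussian sphere, Φ = E·4πr² = Q_enc/ε₀.
E = |Q_enc|/(4πε₀r²) = (1.427×10^-5)/(4π·8.85×10^-12·(0.237)²) = 2.28e6 N/C.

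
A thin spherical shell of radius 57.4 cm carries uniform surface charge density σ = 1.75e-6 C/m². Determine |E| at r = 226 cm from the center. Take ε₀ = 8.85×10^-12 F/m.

E = 1.28×10^4 N/C

By spherical symmetry E is radial; choose a Gaussian sphere of radius r = 226 cm (r > 57.4 cm).
The entire shell is enclosed: Q_enc = σ·4πR² = (1.75×10^-6)·4π·(0.574)² = 7.246×10^-6 C.
Since E is radial and uniform over the Gaussian sphere, Φ = E·4πr² = Q_enc/ε₀.
E = |Q_enc|/(4πε₀r²) = (7.246×10^-6)/(4π·8.85×10^-12·(2.26)²) = 1.28×10^4 N/C.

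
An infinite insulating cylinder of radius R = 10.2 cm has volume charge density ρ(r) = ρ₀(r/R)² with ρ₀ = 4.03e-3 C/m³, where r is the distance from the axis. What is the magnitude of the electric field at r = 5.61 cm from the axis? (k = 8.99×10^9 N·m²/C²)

Coaxial Gaussian cylinder, radius r = 5.61 cm, length L (r < R).
λ_enc = ∫₀^r ρ(r')·2πr' dr' = (2πρ₀/R²)·r^4/4 = 6.027×10^-6 C/m.
Applying ∮E·dA = Q_enc/ε₀ with the end caps contributing no flux:
E = 2k|λ_enc|/r = 2(8.99×10^9)(6.027×10^-6)/(0.0561) = 1.93×10^6 N/C.

|E| = 1.93e6 N/C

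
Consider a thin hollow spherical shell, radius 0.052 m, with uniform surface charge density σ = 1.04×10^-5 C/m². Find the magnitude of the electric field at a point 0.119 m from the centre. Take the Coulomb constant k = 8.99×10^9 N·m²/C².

Take a concentric spherical Gaussian surface of radius r = 0.119 m (r > 0.052 m).
The entire shell is enclosed: Q_enc = σ·4πR² = (1.04×10^-5)·4π·(0.052)² = 3.534×10^-7 C.
Since E is radial and uniform over the Gaussian sphere, Φ = E·4πr² = Q_enc/ε₀.
E = k|Q_enc|/r² = (8.99×10^9)(3.534×10^-7)/(0.119)² = 2.24×10^5 N/C.

E = 2.24e5 N/C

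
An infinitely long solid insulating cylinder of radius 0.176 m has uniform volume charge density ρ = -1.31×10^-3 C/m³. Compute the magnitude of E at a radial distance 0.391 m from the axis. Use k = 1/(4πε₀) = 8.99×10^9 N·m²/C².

|E| ≈ 5.86e6 V/m

Take a coaxial cylindrical Gaussian surface of radius r = 0.391 m and length L (r > 0.176 m, full cross-section enclosed).
λ_enc = ρ·πR² = (-1.31×10^-3)π(0.176)² = -1.275×10^-4 C/m.
Applying ∮E·dA = Q_enc/ε₀ with the end caps contributing no flux:
E = 2k|λ_enc|/r = 2(8.99×10^9)(1.275×10^-4)/(0.391) = 5.86×10^6 N/C.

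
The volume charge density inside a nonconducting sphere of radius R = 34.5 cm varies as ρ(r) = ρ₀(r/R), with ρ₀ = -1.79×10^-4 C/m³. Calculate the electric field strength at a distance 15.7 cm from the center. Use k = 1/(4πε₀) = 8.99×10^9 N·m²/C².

Symmetry ⇒ E = E(r) r̂. Gaussian sphere of radius r = 15.7 cm (r < R).
Integrate the density: Q_enc = 4π ∫₀^r ρ₀(r'/R)^1 r'² dr' = 4πρ₀ r^4/(4·R) = -9.903e-7 C.
By Gauss's law, ∮E·dA = E·4πr² = Q_enc/ε₀.
E = k|Q_enc|/r² = (8.99×10^9)(9.903×10^-7)/(0.157)² = 3.61×10^5 N/C.

E = 3.61×10^5 N/C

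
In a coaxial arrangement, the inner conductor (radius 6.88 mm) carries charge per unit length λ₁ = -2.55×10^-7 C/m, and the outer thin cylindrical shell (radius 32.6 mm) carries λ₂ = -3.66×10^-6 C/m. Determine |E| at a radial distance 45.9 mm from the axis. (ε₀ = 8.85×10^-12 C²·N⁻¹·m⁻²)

1.53×10^6 V/m

Take a coaxial cylindrical Gaussian surface of radius r = 45.9 mm and length L (r > 32.6 mm, enclosing both).
λ_enc = λ₁ + λ₂ = (-2.55×10^-7) + (-3.66e-6) = -3.915e-6 C/m.
Gauss's law: E·2πrL = λ_enc L/ε₀.
E = |λ_enc|/(2πε₀r) = (3.915×10^-6)/(2π·8.85×10^-12·0.0459) = 1.53e6 N/C.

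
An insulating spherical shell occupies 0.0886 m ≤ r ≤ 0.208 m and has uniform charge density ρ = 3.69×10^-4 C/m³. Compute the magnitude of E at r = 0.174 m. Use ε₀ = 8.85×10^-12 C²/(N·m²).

Symmetry ⇒ E = E(r) r̂. Gaussian sphere of radius r = 0.174 m (within the shell material, 0.0886 m < r < 0.208 m).
Enclosed charge is the volume from a to r: Q_enc = (4π/3)ρ(r³ − a³) = 7.068×10^-6 C.
Gauss's law: E·4πr² = Q_enc/ε₀.
E = |Q_enc|/(4πε₀r²) = (7.068e-6)/(4π·8.85×10^-12·(0.174)²) = 2.10×10^6 N/C.

|E| ≈ 2.10e6 N/C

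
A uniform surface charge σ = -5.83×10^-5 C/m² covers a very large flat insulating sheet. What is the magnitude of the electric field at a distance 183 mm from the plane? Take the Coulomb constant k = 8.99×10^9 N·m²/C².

E ≈ 3.29e6 V/m

Choose a cylindrical pillbox piercing the sheet, end faces (area A) parallel to it.
Flux Φ = 2EA and Q_enc = σA, so 2EA = σA/ε₀ ⇒ E = |σ|/(2ε₀), independent of distance.
E = 2πk|σ| = 2π(8.99×10^9)(5.83×10^-5) = 3.29e6 N/C.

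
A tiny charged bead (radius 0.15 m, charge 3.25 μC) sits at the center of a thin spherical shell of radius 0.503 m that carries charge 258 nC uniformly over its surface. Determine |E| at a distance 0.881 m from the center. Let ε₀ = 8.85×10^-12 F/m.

4.06×10^4 V/m

Use a concentric Gaussian sphere at r = 0.881 m (r > 0.503 m, enclosing both).
Q_enc = (3.25 μC) + (258 nC) = 3.508×10^-6 C.
Since E is radial and uniform over the Gaussian sphere, Φ = E·4πr² = Q_enc/ε₀.
E = |Q_enc|/(4πε₀r²) = (3.508e-6)/(4π·8.85×10^-12·(0.881)²) = 4.06×10^4 N/C.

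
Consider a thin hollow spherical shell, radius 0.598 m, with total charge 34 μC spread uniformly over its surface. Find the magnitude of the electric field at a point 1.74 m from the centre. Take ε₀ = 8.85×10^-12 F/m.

Take a concentric spherical Gaussian surface of radius r = 1.74 m (r > 0.598 m).
The entire shell is enclosed: Q_enc = 3.40×10^-5 C.
By Gauss's law, ∮E·dA = E·4πr² = Q_enc/ε₀.
E = |Q_enc|/(4πε₀r²) = (3.40×10^-5)/(4π·8.85×10^-12·(1.74)²) = 1.01e5 N/C.

E = 1.01×10^5 N/C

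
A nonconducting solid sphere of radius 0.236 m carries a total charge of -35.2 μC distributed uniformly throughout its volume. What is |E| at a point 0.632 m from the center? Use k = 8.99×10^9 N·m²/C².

By spherical symmetry E is radial; choose a Gaussian sphere of radius r = 0.632 m (r > R, so the entire charge is enclosed).
Q_enc = -35.2 μC = -3.52×10^-5 C.
Since E is radial and uniform over the Gaussian sphere, Φ = E·4πr² = Q_enc/ε₀.
E = k|Q_enc|/r² = (8.99×10^9)(3.52×10^-5)/(0.632)² = 7.92e5 N/C.

E ≈ 7.92×10^5 V/m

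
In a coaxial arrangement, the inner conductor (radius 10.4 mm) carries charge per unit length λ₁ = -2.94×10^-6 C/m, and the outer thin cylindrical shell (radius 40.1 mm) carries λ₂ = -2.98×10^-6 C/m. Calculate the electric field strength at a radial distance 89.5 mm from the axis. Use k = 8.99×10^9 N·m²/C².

By cylindrical symmetry E is radial; use a coaxial Gaussian cylinder of radius 89.5 mm and length L (r > 40.1 mm, enclosing both).
λ_enc = λ₁ + λ₂ = (-2.94e-6) + (-2.98×10^-6) = -5.92e-6 C/m.
Applying ∮E·dA = Q_enc/ε₀ with the end caps contributing no flux:
E = 2k|λ_enc|/r = 2(8.99×10^9)(5.92×10^-6)/(0.0895) = 1.19×10^6 N/C.

1.19e6 N/C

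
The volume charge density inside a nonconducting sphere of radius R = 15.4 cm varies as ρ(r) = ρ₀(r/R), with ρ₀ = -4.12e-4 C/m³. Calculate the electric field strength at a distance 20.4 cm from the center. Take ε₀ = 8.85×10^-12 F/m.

Use a concentric Gaussian sphere at r = 20.4 cm (r > R, all charge enclosed).
Q_enc = 4π ∫₀^R ρ₀(r'/R)^1 r'² dr' = 4πρ₀R³/4 = -4.727×10^-6 C.
Since E is radial and uniform over the Gaussian sphere, Φ = E·4πr² = Q_enc/ε₀.
E = |Q_enc|/(4πε₀r²) = (4.727×10^-6)/(4π·8.85×10^-12·(0.204)²) = 1.02×10^6 N/C.

E ≈ 1.02e6 V/m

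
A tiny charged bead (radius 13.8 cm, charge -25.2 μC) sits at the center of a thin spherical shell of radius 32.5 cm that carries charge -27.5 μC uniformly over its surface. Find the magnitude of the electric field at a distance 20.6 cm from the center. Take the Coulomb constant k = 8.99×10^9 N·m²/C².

By spherical symmetry E is radial; choose a Gaussian sphere of radius r = 20.6 cm (between the bodies, 13.8 cm < r < 32.5 cm).
The shell at 32.5 cm lies outside the Gaussian surface, so Q_enc = -25.2 μC = -2.52×10^-5 C.
By Gauss's law, ∮E·dA = E·4πr² = Q_enc/ε₀.
E = k|Q_enc|/r² = (8.99×10^9)(2.52×10^-5)/(0.206)² = 5.34×10^6 N/C.

5.34e6 N/C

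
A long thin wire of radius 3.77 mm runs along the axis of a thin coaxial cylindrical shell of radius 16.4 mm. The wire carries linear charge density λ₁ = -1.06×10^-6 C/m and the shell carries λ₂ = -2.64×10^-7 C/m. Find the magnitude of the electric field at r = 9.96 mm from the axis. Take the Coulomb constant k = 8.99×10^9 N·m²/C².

By cylindrical symmetry E is radial; use a coaxial Gaussian cylinder of radius 9.96 mm and length L (between the conductors, 3.77 mm < r < 16.4 mm).
Only the inner wire is enclosed; the outer shell contributes nothing inside itself. λ_enc = λ₁ = -1.06×10^-6 C/m.
Since E is radial and uniform over the curved surface, Φ = E·2πrL = Q_enc/ε₀ = λ_enc L/ε₀.
E = 2k|λ_enc|/r = 2(8.99×10^9)(1.06×10^-6)/(0.00996) = 1.91e6 N/C.

|E| = 1.91e6 N/C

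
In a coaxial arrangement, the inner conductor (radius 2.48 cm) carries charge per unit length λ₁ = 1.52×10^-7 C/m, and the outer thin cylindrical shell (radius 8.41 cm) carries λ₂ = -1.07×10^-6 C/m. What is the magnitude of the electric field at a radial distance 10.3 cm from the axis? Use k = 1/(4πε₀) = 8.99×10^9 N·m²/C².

Choose a coaxial cylinder of radius r = 10.3 cm (arbitrary length L) as the Gaussian surface (r > 8.41 cm, enclosing both).
λ_enc = λ₁ + λ₂ = (1.52×10^-7) + (-1.07×10^-6) = -9.18×10^-7 C/m.
Applying ∮E·dA = Q_enc/ε₀ with the end caps contributing no flux:
E = 2k|λ_enc|/r = 2(8.99×10^9)(9.18e-7)/(0.103) = 1.60e5 N/C.

|E| = 1.60e5 N/C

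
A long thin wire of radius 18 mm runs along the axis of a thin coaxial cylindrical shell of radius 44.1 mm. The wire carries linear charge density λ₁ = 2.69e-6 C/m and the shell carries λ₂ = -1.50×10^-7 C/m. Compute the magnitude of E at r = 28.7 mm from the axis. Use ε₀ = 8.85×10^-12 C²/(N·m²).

|E| ≈ 1.69×10^6 N/C

Coaxial Gaussian cylinder, radius r = 28.7 mm, length L (between the conductors, 18 mm < r < 44.1 mm).
Only the inner wire is enclosed; the outer shell contributes nothing inside itself. λ_enc = λ₁ = 2.69e-6 C/m.
Gauss's law: E·2πrL = λ_enc L/ε₀.
E = |λ_enc|/(2πε₀r) = (2.69×10^-6)/(2π·8.85×10^-12·0.0287) = 1.69e6 N/C.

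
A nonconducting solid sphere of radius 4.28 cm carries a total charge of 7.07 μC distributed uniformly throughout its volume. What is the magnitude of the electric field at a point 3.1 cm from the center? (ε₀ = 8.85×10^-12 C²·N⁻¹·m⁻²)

Symmetry ⇒ E = E(r) r̂. Gaussian sphere of radius r = 3.1 cm (r < R).
For a uniform sphere the enclosed fraction is (r/R)³, so Q_enc = (7.07 μC)(0.031/0.0428)³ = 2.686×10^-6 C.
Gauss's law: E·4πr² = Q_enc/ε₀.
E = |Q_enc|/(4πε₀r²) = (2.686e-6)/(4π·8.85×10^-12·(0.031)²) = 2.51×10^7 N/C.

E = 2.51e7 N/C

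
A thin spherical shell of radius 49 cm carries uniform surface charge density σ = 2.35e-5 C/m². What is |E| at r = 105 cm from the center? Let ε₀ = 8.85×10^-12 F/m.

|E| = 5.78×10^5 V/m

Use a concentric Gaussian sphere at r = 105 cm (r > 49 cm).
The entire shell is enclosed: Q_enc = σ·4πR² = (2.35e-5)·4π·(0.49)² = 7.09×10^-5 C.
Applying ∮E·dA = Q_enc/ε₀ with Φ = E(4πr²):
E = |Q_enc|/(4πε₀r²) = (7.09×10^-5)/(4π·8.85×10^-12·(1.05)²) = 5.78×10^5 N/C.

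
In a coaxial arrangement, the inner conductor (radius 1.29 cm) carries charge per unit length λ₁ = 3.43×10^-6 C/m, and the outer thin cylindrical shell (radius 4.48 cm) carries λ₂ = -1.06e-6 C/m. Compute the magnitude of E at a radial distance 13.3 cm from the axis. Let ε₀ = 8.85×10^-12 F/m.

By cylindrical symmetry E is radial; use a coaxial Gaussian cylinder of radius 13.3 cm and length L (r > 4.48 cm, enclosing both).
λ_enc = λ₁ + λ₂ = (3.43×10^-6) + (-1.06e-6) = 2.37×10^-6 C/m.
Applying ∮E·dA = Q_enc/ε₀ with the end caps contributing no flux:
E = |λ_enc|/(2πε₀r) = (2.37×10^-6)/(2π·8.85×10^-12·0.133) = 3.20×10^5 N/C.

E = 3.20×10^5 N/C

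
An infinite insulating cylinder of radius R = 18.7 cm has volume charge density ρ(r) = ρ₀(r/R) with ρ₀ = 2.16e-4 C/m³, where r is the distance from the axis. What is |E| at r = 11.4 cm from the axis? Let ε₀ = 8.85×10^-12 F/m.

By cylindrical symmetry E is radial; use a coaxial Gaussian cylinder of radius 11.4 cm and length L (r < R).
Integrating ρ over the cross-section to radius r: λ_enc = (2πρ₀/R) ∫₀^r r'^2 dr' = 2πρ₀ r^3/(3·R) = 3.584e-6 C/m.
Gauss's law: E·2πrL = λ_enc L/ε₀.
E = |λ_enc|/(2πε₀r) = (3.584×10^-6)/(2π·8.85×10^-12·0.114) = 5.65×10^5 N/C.

E ≈ 5.65e5 N/C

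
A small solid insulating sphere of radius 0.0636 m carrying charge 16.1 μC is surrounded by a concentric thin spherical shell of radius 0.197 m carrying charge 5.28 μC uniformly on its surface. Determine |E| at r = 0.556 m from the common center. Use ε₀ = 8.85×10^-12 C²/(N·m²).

E = 6.22×10^5 N/C

By spherical symmetry E is radial; choose a Gaussian sphere of radius r = 0.556 m (r > 0.197 m, enclosing both).
Q_enc = (16.1 μC) + (5.28 μC) = 2.138×10^-5 C.
By Gauss's law, ∮E·dA = E·4πr² = Q_enc/ε₀.
E = |Q_enc|/(4πε₀r²) = (2.138e-5)/(4π·8.85×10^-12·(0.556)²) = 6.22×10^5 N/C.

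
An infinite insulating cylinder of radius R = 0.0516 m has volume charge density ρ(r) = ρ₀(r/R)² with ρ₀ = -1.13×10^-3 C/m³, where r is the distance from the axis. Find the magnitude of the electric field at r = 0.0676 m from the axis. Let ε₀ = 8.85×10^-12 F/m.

Take a coaxial cylindrical Gaussian surface of radius r = 0.0676 m and length L (r > R, full charge per length enclosed).
λ_enc = 2π ∫₀^R ρ₀(r'/R)^2 r' dr' = 2πρ₀R²/4 = -4.726e-6 C/m.
Gauss's law: E·2πrL = λ_enc L/ε₀.
E = |λ_enc|/(2πε₀r) = (4.726×10^-6)/(2π·8.85×10^-12·0.0676) = 1.26×10^6 N/C.

E = 1.26×10^6 N/C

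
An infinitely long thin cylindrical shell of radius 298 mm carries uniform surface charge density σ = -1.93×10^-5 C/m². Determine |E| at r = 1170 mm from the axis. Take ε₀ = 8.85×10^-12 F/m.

By cylindrical symmetry E is radial; use a coaxial Gaussian cylinder of radius 1170 mm and length L (r > 298 mm).
The whole shell is enclosed: λ_enc = σ·2πR = (-1.93×10^-5)·2π·(0.298) = -3.614×10^-5 C/m.
Gauss's law: E·2πrL = λ_enc L/ε₀.
E = |λ_enc|/(2πε₀r) = (3.614×10^-5)/(2π·8.85×10^-12·1.17) = 5.55×10^5 N/C.

|E| = 5.55e5 N/C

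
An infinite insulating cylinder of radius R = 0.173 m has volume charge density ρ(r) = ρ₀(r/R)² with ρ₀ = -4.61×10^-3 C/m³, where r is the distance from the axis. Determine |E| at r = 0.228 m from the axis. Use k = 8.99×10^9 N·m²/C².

E = 1.71e7 N/C

Coaxial Gaussian cylinder, radius r = 0.228 m, length L (r > R, full charge per length enclosed).
λ_enc = 2π ∫₀^R ρ₀(r'/R)^2 r' dr' = 2πρ₀R²/4 = -2.167×10^-4 C/m.
Applying ∮E·dA = Q_enc/ε₀ with the end caps contributing no flux:
E = 2k|λ_enc|/r = 2(8.99×10^9)(2.167e-4)/(0.228) = 1.71e7 N/C.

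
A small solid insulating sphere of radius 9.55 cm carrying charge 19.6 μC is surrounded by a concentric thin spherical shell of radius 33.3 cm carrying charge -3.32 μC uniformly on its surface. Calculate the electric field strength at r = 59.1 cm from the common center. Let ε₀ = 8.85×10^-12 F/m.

4.19×10^5 N/C

Use a concentric Gaussian sphere at r = 59.1 cm (r > 33.3 cm, enclosing both).
Q_enc = (19.6 μC) + (-3.32 μC) = 1.628e-5 C.
By Gauss's law, ∮E·dA = E·4πr² = Q_enc/ε₀.
E = |Q_enc|/(4πε₀r²) = (1.628×10^-5)/(4π·8.85×10^-12·(0.591)²) = 4.19×10^5 N/C.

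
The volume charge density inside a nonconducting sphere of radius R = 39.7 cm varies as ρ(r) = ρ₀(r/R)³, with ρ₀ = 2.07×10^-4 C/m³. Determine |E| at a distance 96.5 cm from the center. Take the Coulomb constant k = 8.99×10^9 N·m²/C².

By spherical symmetry E is radial; choose a Gaussian sphere of radius r = 96.5 cm (r > R, all charge enclosed).
Q_enc = 4π ∫₀^R ρ₀(r'/R)^3 r'² dr' = 4πρ₀R³/6 = 2.713×10^-5 C.
Applying ∮E·dA = Q_enc/ε₀ with Φ = E(4πr²):
E = k|Q_enc|/r² = (8.99×10^9)(2.713×10^-5)/(0.965)² = 2.62e5 N/C.

|E| ≈ 2.62e5 V/m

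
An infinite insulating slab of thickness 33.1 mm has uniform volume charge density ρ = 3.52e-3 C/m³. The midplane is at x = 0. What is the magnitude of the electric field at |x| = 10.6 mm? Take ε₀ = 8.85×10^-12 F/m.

By symmetry E is perpendicular to the slab. A Gaussian pillbox from −10.6 mm to +10.6 mm (face area A) lies entirely within the slab.
Q_enc = ρ·(2x)·A and flux = 2EA, so 2EA = 2ρxA/ε₀ ⇒ E = |ρ|x/ε₀.
E = (3.52e-3)(0.0106)/(8.85×10^-12) = 4.22e6 N/C.

E ≈ 4.22e6 N/C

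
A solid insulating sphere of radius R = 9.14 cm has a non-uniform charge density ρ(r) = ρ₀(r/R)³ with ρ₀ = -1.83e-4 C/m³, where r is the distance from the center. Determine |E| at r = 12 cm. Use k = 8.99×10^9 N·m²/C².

Use a concentric Gaussian sphere at r = 12 cm (r > R, all charge enclosed).
Q_enc = 4π ∫₀^R ρ₀(r'/R)^3 r'² dr' = 4πρ₀R³/6 = -2.926e-7 C.
Gauss's law: E·4πr² = Q_enc/ε₀.
E = k|Q_enc|/r² = (8.99×10^9)(2.926×10^-7)/(0.12)² = 1.83×10^5 N/C.

|E| ≈ 1.83×10^5 N/C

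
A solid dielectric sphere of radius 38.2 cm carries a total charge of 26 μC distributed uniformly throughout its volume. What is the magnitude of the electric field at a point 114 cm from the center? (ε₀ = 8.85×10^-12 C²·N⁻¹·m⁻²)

Symmetry ⇒ E = E(r) r̂. Gaussian sphere of radius r = 114 cm (r > R, so the entire charge is enclosed).
Q_enc = 26 μC = 2.60×10^-5 C.
Since E is radial and uniform over the Gaussian sphere, Φ = E·4πr² = Q_enc/ε₀.
E = |Q_enc|/(4πε₀r²) = (2.60×10^-5)/(4π·8.85×10^-12·(1.14)²) = 1.80×10^5 N/C.

|E| = 1.80×10^5 V/m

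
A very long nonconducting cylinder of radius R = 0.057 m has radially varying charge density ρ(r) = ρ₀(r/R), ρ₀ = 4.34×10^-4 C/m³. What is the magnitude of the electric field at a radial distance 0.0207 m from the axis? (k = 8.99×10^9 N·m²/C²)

|E| = 1.23e5 N/C

By cylindrical symmetry E is radial; use a coaxial Gaussian cylinder of radius 0.0207 m and length L (r < R).
Integrating ρ over the cross-section to radius r: λ_enc = (2πρ₀/R) ∫₀^r r'^2 dr' = 2πρ₀ r^3/(3·R) = 1.414×10^-7 C/m.
Since E is radial and uniform over the curved surface, Φ = E·2πrL = Q_enc/ε₀ = λ_enc L/ε₀.
E = 2k|λ_enc|/r = 2(8.99×10^9)(1.414×10^-7)/(0.0207) = 1.23e5 N/C.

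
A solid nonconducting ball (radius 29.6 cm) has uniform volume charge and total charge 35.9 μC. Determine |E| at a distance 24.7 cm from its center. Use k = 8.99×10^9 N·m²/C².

E = 3.07e6 N/C

By spherical symmetry E is radial; choose a Gaussian sphere of radius r = 24.7 cm (r < R).
For a uniform sphere the enclosed fraction is (r/R)³, so Q_enc = (35.9 μC)(0.247/0.296)³ = 2.086×10^-5 C.
Gauss's law: E·4πr² = Q_enc/ε₀.
E = k|Q_enc|/r² = (8.99×10^9)(2.086×10^-5)/(0.247)² = 3.07e6 N/C.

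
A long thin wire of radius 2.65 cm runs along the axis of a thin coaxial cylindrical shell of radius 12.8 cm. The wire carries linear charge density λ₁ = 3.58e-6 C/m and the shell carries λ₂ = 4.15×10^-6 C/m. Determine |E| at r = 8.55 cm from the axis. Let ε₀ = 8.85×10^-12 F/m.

Choose a coaxial cylinder of radius r = 8.55 cm (arbitrary length L) as the Gaussian surface (between the conductors, 2.65 cm < r < 12.8 cm).
The shell at 12.8 cm lies outside the Gaussian surface, so λ_enc = λ₁ = 3.58e-6 C/m.
Gauss's law: E·2πrL = λ_enc L/ε₀.
E = |λ_enc|/(2πε₀r) = (3.58×10^-6)/(2π·8.85×10^-12·0.0855) = 7.53×10^5 N/C.

|E| = 7.53e5 N/C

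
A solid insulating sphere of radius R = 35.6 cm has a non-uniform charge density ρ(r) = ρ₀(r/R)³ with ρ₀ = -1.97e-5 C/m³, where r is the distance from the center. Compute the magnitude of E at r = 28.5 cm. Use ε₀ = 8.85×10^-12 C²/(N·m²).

5.43e4 N/C

Use a concentric Gaussian sphere at r = 28.5 cm (r < R).
Integrate the density: Q_enc = 4π ∫₀^r ρ₀(r'/R)^3 r'² dr' = 4πρ₀ r^6/(6·R³) = -4.901×10^-7 C.
Since E is radial and uniform over the Gaussian sphere, Φ = E·4πr² = Q_enc/ε₀.
E = |Q_enc|/(4πε₀r²) = (4.901×10^-7)/(4π·8.85×10^-12·(0.285)²) = 5.43×10^4 N/C.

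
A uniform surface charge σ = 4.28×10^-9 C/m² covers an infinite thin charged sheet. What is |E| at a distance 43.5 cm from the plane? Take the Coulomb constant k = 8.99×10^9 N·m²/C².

242 N/C

Choose a cylindrical pillbox piercing the sheet, end faces (area A) parallel to it.
Only the two end caps contribute flux: Φ = 2EA. With Q_enc = σA, Gauss's law gives E = |σ|/(2ε₀).
E = 2πk|σ| = 2π(8.99×10^9)(4.28×10^-9) = 242 N/C.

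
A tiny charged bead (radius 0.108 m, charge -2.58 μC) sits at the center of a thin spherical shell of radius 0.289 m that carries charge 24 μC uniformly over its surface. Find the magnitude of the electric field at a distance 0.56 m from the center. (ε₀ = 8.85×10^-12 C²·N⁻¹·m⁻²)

Symmetry ⇒ E = E(r) r̂. Gaussian sphere of radius r = 0.56 m (r > 0.289 m, enclosing both).
Q_enc = (-2.58 μC) + (24 μC) = 2.142×10^-5 C.
Gauss's law: E·4πr² = Q_enc/ε₀.
E = |Q_enc|/(4πε₀r²) = (2.142×10^-5)/(4π·8.85×10^-12·(0.56)²) = 6.14e5 N/C.

6.14×10^5 N/C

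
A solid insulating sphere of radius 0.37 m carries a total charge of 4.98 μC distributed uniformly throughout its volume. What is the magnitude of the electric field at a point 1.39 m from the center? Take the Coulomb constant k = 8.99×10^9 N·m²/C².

By spherical symmetry E is radial; choose a Gaussian sphere of radius r = 1.39 m (r > R, so the entire charge is enclosed).
Q_enc = 4.98 μC = 4.98×10^-6 C.
Since E is radial and uniform over the Gaussian sphere, Φ = E·4πr² = Q_enc/ε₀.
E = k|Q_enc|/r² = (8.99×10^9)(4.98×10^-6)/(1.39)² = 2.32e4 N/C.

2.32×10^4 N/C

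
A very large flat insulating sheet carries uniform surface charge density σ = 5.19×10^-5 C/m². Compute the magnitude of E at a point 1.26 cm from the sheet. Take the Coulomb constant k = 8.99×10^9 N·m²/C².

The symmetry is planar: E is normal to the sheet and the same magnitude on both sides. Take a pillbox straddling the sheet with end-cap area A.
Only the two end caps contribute flux: Φ = 2EA. With Q_enc = σA, Gauss's law gives E = |σ|/(2ε₀).
E = 2πk|σ| = 2π(8.99×10^9)(5.19×10^-5) = 2.93e6 N/C.

2.93×10^6 N/C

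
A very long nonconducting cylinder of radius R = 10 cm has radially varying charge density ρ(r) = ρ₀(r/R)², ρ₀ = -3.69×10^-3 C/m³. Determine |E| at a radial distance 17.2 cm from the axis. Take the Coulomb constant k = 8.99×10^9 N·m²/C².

E ≈ 6.06×10^6 V/m

Take a coaxial cylindrical Gaussian surface of radius r = 17.2 cm and length L (r > R, full charge per length enclosed).
λ_enc = 2π ∫₀^R ρ₀(r'/R)^2 r' dr' = 2πρ₀R²/4 = -5.796×10^-5 C/m.
Applying ∮E·dA = Q_enc/ε₀ with the end caps contributing no flux:
E = 2k|λ_enc|/r = 2(8.99×10^9)(5.796×10^-5)/(0.172) = 6.06×10^6 N/C.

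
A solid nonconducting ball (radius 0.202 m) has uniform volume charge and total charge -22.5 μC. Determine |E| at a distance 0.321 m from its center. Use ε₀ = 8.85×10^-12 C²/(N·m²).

Take a concentric spherical Gaussian surface of radius r = 0.321 m (r > R, so the entire charge is enclosed).
Q_enc = -22.5 μC = -2.25×10^-5 C.
By Gauss's law, ∮E·dA = E·4πr² = Q_enc/ε₀.
E = |Q_enc|/(4πε₀r²) = (2.25e-5)/(4π·8.85×10^-12·(0.321)²) = 1.96×10^6 N/C.

E ≈ 1.96×10^6 N/C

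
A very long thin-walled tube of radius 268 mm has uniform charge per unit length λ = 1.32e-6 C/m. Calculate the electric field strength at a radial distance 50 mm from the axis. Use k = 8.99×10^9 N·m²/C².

Coaxial Gaussian cylinder, radius r = 50 mm, length L (r < 268 mm, inside the shell).
All the surface charge lies outside this cylinder: Q_enc = 0, hence E = 0.

|E| = 0 N/C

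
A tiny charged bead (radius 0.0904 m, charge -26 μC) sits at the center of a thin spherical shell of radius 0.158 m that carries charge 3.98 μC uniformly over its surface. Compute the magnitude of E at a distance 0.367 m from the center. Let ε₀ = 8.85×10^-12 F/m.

By spherical symmetry E is radial; choose a Gaussian sphere of radius r = 0.367 m (r > 0.158 m, enclosing both).
Q_enc = (-26 μC) + (3.98 μC) = -2.202×10^-5 C.
Gauss's law: E·4πr² = Q_enc/ε₀.
E = |Q_enc|/(4πε₀r²) = (2.202×10^-5)/(4π·8.85×10^-12·(0.367)²) = 1.47×10^6 N/C.

|E| ≈ 1.47e6 N/C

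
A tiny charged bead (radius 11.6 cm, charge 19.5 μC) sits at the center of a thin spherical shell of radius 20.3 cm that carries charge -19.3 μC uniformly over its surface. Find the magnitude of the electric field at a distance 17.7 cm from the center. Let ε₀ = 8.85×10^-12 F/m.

Symmetry ⇒ E = E(r) r̂. Gaussian sphere of radius r = 17.7 cm (between the bodies, 11.6 cm < r < 20.3 cm).
The shell at 20.3 cm lies outside the Gaussian surface, so Q_enc = 19.5 μC = 1.95×10^-5 C.
By Gauss's law, ∮E·dA = E·4πr² = Q_enc/ε₀.
E = |Q_enc|/(4πε₀r²) = (1.95e-5)/(4π·8.85×10^-12·(0.177)²) = 5.60×10^6 N/C.

E ≈ 5.60×10^6 N/C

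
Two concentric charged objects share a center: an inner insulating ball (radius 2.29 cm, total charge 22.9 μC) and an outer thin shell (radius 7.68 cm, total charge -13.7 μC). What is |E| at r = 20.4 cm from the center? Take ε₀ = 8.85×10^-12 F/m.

|E| ≈ 1.99×10^6 N/C

Take a concentric spherical Gaussian surface of radius r = 20.4 cm (r > 7.68 cm, enclosing both).
Q_enc = (22.9 μC) + (-13.7 μC) = 9.20×10^-6 C.
By Gauss's law, ∮E·dA = E·4πr² = Q_enc/ε₀.
E = |Q_enc|/(4πε₀r²) = (9.20e-6)/(4π·8.85×10^-12·(0.204)²) = 1.99×10^6 N/C.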